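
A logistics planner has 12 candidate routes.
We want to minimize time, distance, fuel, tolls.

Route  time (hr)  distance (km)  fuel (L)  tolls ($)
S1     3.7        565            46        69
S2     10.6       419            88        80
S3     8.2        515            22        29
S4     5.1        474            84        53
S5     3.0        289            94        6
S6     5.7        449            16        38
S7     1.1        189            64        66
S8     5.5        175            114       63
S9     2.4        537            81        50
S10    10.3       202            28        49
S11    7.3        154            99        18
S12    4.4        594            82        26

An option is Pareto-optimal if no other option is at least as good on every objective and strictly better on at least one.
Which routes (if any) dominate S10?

S1: worse on distance (565 vs 202).
S2: worse on time (10.6 vs 10.3).
S3: worse on distance (515 vs 202).
S4: worse on distance (474 vs 202).
S5: worse on distance (289 vs 202).
S6: worse on distance (449 vs 202).
S7: worse on fuel (64 vs 28).
S8: worse on fuel (114 vs 28).
S9: worse on distance (537 vs 202).
S11: worse on fuel (99 vs 28).
S12: worse on distance (594 vs 202).
No option dominates S10.

none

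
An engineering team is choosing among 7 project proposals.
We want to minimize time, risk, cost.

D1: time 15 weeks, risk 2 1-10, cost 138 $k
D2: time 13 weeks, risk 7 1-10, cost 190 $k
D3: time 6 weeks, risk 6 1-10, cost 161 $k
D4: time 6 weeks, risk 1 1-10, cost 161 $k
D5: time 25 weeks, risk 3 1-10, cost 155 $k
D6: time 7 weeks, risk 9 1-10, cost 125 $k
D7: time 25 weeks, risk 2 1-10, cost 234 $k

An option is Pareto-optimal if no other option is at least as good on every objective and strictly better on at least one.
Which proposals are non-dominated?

D1: not dominated.
D2: dominated by D3 (time 6≤13, risk 6≤7, cost 161≤190).
D3: dominated by D4 (time 6≤6, risk 1≤6, cost 161≤161).
D4: not dominated (best risk).
D5: dominated by D1 (time 15≤25, risk 2≤3, cost 138≤155).
D6: not dominated (best cost).
D7: dominated by D1 (time 15≤25, risk 2≤2, cost 138≤234).

D1, D4, D6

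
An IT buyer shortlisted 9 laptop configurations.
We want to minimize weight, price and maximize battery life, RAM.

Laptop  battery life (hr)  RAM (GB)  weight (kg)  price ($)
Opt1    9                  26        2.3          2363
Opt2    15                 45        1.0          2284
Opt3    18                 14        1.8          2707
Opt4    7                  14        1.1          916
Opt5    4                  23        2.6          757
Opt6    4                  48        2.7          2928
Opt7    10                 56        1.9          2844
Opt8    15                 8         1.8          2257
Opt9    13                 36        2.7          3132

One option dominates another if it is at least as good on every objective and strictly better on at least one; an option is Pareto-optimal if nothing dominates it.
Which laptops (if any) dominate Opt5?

none

Opt1: worse on price (2363 vs 757).
Opt2: worse on price (2284 vs 757).
Opt3: worse on RAM (14 vs 23).
Opt4: worse on RAM (14 vs 23).
Opt6: worse on weight (2.7 vs 2.6).
Opt7: worse on price (2844 vs 757).
Opt8: worse on RAM (8 vs 23).
Opt9: worse on weight (2.7 vs 2.6).
No option dominates Opt5.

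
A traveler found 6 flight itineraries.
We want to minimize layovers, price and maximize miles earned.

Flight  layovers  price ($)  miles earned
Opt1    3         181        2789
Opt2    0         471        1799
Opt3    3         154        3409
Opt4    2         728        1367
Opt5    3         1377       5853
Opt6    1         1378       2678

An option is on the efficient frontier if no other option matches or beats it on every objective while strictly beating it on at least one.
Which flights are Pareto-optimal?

Opt1: dominated by Opt3 (layovers 3≤3, price 154≤181, miles earned 3409≥2789).
Opt2: not dominated (best layovers).
Opt3: not dominated (best price).
Opt4: dominated by Opt2 (layovers 0≤2, price 471≤728, miles earned 1799≥1367).
Opt5: not dominated (best miles earned).
Opt6: not dominated.

Opt2, Opt3, Opt5, Opt6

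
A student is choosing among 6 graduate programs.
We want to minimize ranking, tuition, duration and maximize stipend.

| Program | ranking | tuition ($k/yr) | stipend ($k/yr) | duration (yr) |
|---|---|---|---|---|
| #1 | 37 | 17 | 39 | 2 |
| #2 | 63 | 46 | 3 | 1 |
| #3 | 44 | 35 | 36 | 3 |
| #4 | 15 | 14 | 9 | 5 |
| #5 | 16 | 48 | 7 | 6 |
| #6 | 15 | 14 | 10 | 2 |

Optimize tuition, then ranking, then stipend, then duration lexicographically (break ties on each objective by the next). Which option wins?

#6

First minimize tuition: best is 14, kept {#4, #6}.
Then minimize ranking: best is 15, kept {#4, #6}.
Then maximize stipend: best is 10, kept {#6}.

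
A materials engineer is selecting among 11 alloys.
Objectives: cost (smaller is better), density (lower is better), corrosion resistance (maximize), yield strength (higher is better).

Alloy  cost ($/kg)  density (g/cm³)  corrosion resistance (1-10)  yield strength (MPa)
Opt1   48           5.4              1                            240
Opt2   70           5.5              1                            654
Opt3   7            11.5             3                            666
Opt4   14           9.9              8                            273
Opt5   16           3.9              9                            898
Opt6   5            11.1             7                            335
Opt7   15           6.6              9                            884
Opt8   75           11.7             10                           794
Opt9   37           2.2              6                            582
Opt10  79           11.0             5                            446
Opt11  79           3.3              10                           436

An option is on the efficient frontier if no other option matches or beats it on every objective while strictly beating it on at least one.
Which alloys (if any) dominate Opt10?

Opt5, Opt7, Opt9

Opt5: cost 16≤79, density 3.9≤11.0, corrosion resistance 9≥5, yield strength 898≥446 — dominates Opt10.
Opt7: cost 15≤79, density 6.6≤11.0, corrosion resistance 9≥5, yield strength 884≥446 — dominates Opt10.
Opt9: cost 37≤79, density 2.2≤11.0, corrosion resistance 6≥5, yield strength 582≥446 — dominates Opt10.
Others (Opt1, Opt2, Opt3, Opt4, Opt6, Opt8, Opt11) are each worse than Opt10 on at least one objective.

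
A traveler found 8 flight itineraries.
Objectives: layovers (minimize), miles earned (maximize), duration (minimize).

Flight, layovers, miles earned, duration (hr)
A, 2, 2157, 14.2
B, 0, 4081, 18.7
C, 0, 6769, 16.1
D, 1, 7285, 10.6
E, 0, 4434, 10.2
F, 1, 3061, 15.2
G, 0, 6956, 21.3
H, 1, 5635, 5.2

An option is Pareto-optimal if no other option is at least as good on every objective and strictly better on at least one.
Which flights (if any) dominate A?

D, E, H

D: layovers 1≤2, miles earned 7285≥2157, duration 10.6≤14.2 — dominates A.
E: layovers 0≤2, miles earned 4434≥2157, duration 10.2≤14.2 — dominates A.
H: layovers 1≤2, miles earned 5635≥2157, duration 5.2≤14.2 — dominates A.
Others (B, C, F, G) are each worse than A on at least one objective.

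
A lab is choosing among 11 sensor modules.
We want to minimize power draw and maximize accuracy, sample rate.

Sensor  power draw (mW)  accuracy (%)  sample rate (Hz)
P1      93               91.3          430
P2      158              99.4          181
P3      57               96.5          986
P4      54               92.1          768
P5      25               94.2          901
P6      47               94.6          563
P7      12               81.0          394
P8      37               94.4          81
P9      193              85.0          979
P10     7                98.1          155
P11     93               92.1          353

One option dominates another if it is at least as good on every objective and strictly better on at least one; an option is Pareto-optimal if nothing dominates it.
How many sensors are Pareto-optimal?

6

P1: dominated by P3 (power draw 57≤93, accuracy 96.5≥91.3, sample rate 986≥430).
P2: not dominated (best accuracy).
P3: not dominated (best sample rate).
P4: dominated by P5 (power draw 25≤54, accuracy 94.2≥92.1, sample rate 901≥768).
P5: not dominated.
P6: not dominated.
P7: not dominated.
P8: dominated by P10 (power draw 7≤37, accuracy 98.1≥94.4, sample rate 155≥81).
P9: dominated by P3 (power draw 57≤193, accuracy 96.5≥85.0, sample rate 986≥979).
P10: not dominated (best power draw).
P11: dominated by P3 (power draw 57≤93, accuracy 96.5≥92.1, sample rate 986≥353).
Pareto-optimal: P2, P3, P5, P6, P7, P10 → 6.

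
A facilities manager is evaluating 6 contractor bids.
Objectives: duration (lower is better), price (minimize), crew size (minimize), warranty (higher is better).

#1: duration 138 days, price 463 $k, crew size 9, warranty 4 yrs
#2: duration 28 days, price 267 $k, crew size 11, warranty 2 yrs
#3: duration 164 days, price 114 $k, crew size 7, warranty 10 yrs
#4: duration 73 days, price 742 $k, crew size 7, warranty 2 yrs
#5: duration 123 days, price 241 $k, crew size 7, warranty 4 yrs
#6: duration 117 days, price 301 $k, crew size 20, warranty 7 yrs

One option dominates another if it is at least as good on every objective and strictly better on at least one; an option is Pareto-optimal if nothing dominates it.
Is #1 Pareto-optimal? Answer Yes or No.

No

#5 vs #1: duration 123≤138, price 241≤463, crew size 7≤9, warranty 4≥4 — #5 is at least as good on every objective and strictly better on at least one, so #5 dominates #1.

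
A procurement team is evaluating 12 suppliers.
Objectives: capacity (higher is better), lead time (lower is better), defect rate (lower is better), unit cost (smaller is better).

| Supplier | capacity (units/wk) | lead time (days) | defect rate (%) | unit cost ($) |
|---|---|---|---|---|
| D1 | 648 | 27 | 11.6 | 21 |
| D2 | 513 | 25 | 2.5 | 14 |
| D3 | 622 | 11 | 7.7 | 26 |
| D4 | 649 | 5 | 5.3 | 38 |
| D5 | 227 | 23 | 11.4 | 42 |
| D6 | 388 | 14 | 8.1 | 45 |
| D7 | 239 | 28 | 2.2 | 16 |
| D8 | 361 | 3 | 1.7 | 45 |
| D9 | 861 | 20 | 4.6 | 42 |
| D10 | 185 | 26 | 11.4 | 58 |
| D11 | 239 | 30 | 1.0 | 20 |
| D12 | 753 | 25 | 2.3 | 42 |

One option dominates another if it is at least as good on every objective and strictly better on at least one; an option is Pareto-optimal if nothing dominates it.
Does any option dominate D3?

D1: worse on lead time (27 vs 11).
D2: worse on capacity (513 vs 622).
D4: worse on unit cost (38 vs 26).
D5: worse on capacity (227 vs 622).
D6: worse on capacity (388 vs 622).
D7: worse on capacity (239 vs 622).
D8: worse on capacity (361 vs 622).
D9: worse on lead time (20 vs 11).
D10: worse on capacity (185 vs 622).
D11: worse on capacity (239 vs 622).
D12: worse on lead time (25 vs 11).
No option is at least as good as D3 on every objective and strictly better on one.

No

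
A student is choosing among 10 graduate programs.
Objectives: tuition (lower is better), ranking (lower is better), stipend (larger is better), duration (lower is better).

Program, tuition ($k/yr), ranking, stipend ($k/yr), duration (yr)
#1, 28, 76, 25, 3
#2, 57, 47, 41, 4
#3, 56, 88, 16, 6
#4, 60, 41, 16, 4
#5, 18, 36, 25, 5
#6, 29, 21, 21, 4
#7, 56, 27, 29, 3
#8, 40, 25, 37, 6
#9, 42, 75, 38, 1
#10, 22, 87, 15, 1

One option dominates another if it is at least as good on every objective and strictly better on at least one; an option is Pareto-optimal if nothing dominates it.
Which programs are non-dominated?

#1, #2, #5, #6, #7, #8, #9, #10

#1: not dominated.
#2: not dominated (best stipend).
#3: dominated by #1 (tuition 28≤56, ranking 76≤88, stipend 25≥16, duration 3≤6).
#4: dominated by #6 (tuition 29≤60, ranking 21≤41, stipend 21≥16, duration 4≤4).
#5: not dominated (best tuition).
#6: not dominated (best ranking).
#7: not dominated.
#8: not dominated.
#9: not dominated.
#10: not dominated.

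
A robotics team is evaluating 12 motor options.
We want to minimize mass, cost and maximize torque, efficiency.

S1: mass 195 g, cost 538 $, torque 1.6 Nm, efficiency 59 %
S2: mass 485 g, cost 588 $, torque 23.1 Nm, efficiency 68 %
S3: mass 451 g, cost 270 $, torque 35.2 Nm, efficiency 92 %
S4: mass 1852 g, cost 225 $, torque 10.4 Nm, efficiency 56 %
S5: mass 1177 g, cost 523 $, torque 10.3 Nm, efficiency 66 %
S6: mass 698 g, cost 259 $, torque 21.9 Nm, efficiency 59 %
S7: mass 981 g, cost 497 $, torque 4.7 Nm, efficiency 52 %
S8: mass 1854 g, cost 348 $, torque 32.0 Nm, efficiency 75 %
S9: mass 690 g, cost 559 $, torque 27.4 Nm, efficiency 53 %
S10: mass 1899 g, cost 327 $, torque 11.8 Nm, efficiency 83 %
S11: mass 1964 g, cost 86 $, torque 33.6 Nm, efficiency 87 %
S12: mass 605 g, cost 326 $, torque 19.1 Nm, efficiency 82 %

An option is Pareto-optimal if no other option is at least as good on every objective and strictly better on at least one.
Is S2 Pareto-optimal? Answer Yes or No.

S3 vs S2: mass 451≤485, cost 270≤588, torque 35.2≥23.1, efficiency 92≥68 — S3 is at least as good on every objective and strictly better on at least one, so S3 dominates S2.

No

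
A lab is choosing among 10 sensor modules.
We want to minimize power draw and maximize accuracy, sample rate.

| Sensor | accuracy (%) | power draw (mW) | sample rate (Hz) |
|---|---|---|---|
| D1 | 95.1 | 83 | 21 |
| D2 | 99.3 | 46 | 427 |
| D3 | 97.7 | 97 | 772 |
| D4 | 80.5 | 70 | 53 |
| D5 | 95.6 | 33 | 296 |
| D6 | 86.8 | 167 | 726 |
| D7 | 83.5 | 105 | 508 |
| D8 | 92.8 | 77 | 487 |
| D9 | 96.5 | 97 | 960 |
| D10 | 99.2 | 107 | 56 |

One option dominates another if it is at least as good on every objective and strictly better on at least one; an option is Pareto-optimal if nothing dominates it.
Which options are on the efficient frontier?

D2, D3, D5, D8, D9

D1: dominated by D2 (accuracy 99.3≥95.1, power draw 46≤83, sample rate 427≥21).
D2: not dominated (best accuracy).
D3: not dominated.
D4: dominated by D2 (accuracy 99.3≥80.5, power draw 46≤70, sample rate 427≥53).
D5: not dominated (best power draw).
D6: dominated by D3 (accuracy 97.7≥86.8, power draw 97≤167, sample rate 772≥726).
D7: dominated by D3 (accuracy 97.7≥83.5, power draw 97≤105, sample rate 772≥508).
D8: not dominated.
D9: not dominated (best sample rate).
D10: dominated by D2 (accuracy 99.3≥99.2, power draw 46≤107, sample rate 427≥56).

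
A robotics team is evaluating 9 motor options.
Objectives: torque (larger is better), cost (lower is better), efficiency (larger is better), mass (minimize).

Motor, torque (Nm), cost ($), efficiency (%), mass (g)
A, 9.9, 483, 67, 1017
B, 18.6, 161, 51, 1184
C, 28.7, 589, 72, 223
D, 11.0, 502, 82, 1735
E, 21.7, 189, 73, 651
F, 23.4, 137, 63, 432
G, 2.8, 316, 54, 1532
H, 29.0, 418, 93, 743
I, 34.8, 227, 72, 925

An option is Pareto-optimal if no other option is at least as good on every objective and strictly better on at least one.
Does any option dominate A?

Yes

E vs A: torque 21.7≥9.9, cost 189≤483, efficiency 73≥67, mass 651≤1017 — E is at least as good on every objective and strictly better on at least one, so E dominates A.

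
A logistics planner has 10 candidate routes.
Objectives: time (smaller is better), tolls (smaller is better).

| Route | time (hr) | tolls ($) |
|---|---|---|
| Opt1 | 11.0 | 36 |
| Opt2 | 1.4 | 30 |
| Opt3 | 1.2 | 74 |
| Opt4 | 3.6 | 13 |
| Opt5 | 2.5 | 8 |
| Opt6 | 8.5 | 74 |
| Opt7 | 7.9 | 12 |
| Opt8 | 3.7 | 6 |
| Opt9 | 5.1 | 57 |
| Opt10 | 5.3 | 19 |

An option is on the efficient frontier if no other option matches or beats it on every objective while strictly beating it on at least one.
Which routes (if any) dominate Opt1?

Opt2, Opt4, Opt5, Opt7, Opt8, Opt10

Opt2: time 1.4≤11.0, tolls 30≤36 — dominates Opt1.
Opt4: time 3.6≤11.0, tolls 13≤36 — dominates Opt1.
Opt5: time 2.5≤11.0, tolls 8≤36 — dominates Opt1.
Opt7: time 7.9≤11.0, tolls 12≤36 — dominates Opt1.
Opt8: time 3.7≤11.0, tolls 6≤36 — dominates Opt1.
Opt10: time 5.3≤11.0, tolls 19≤36 — dominates Opt1.
Others (Opt3, Opt6, Opt9) are each worse than Opt1 on at least one objective.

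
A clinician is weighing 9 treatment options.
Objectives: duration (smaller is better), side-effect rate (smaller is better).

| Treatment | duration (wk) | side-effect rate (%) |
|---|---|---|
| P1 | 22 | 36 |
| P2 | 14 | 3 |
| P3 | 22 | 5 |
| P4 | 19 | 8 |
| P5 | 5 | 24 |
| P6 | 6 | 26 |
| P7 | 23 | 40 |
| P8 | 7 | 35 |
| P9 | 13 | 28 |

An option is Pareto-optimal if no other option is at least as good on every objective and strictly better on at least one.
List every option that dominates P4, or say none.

P2: duration 14≤19, side-effect rate 3≤8 — dominates P4.
Others (P1, P3, P5, P6, P7, P8, P9) are each worse than P4 on at least one objective.

P2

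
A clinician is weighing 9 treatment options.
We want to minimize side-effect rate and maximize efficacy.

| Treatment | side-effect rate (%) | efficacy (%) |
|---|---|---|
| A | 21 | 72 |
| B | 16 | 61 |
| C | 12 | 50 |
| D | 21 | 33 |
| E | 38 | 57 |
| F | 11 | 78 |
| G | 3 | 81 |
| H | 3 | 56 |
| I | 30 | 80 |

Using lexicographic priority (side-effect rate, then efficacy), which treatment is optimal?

G

First minimize side-effect rate: best is 3, kept {G, H}.
Then maximize efficacy: best is 81, kept {G}.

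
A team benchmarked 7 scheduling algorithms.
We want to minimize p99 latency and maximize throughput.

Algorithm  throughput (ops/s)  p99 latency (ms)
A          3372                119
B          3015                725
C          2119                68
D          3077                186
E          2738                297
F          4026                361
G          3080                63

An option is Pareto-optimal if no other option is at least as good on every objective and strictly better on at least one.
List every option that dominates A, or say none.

none

B: worse on throughput (3015 vs 3372).
C: worse on throughput (2119 vs 3372).
D: worse on throughput (3077 vs 3372).
E: worse on throughput (2738 vs 3372).
F: worse on p99 latency (361 vs 119).
G: worse on throughput (3080 vs 3372).
No option dominates A.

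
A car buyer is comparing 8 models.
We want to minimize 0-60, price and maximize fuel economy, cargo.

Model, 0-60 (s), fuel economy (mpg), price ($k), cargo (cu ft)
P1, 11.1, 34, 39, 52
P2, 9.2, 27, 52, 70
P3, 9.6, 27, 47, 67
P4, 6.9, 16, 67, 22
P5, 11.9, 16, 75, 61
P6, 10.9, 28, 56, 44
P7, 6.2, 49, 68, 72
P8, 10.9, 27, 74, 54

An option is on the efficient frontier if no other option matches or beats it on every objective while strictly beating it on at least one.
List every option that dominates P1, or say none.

none

P2: worse on fuel economy (27 vs 34).
P3: worse on fuel economy (27 vs 34).
P4: worse on fuel economy (16 vs 34).
P5: worse on 0-60 (11.9 vs 11.1).
P6: worse on fuel economy (28 vs 34).
P7: worse on price (68 vs 39).
P8: worse on fuel economy (27 vs 34).
No option dominates P1.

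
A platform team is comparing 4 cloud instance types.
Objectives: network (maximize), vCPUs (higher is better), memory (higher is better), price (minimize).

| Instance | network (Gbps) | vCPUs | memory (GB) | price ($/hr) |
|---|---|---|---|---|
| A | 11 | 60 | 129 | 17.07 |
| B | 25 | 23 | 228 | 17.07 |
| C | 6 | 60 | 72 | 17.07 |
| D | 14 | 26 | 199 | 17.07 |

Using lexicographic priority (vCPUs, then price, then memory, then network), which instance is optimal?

First maximize vCPUs: best is 60, kept {A, C}.
Then minimize price: best is 17.07, kept {A, C}.
Then maximize memory: best is 129, kept {A}.

A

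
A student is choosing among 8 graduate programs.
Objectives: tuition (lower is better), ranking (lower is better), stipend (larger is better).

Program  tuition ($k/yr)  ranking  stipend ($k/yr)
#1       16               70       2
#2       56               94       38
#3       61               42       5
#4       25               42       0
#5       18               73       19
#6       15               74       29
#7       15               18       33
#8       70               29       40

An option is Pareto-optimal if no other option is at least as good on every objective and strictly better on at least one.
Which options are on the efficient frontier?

#2, #7, #8

#1: dominated by #7 (tuition 15≤16, ranking 18≤70, stipend 33≥2).
#2: not dominated.
#3: dominated by #7 (tuition 15≤61, ranking 18≤42, stipend 33≥5).
#4: dominated by #7 (tuition 15≤25, ranking 18≤42, stipend 33≥0).
#5: dominated by #7 (tuition 15≤18, ranking 18≤73, stipend 33≥19).
#6: dominated by #7 (tuition 15≤15, ranking 18≤74, stipend 33≥29).
#7: not dominated (best ranking).
#8: not dominated (best stipend).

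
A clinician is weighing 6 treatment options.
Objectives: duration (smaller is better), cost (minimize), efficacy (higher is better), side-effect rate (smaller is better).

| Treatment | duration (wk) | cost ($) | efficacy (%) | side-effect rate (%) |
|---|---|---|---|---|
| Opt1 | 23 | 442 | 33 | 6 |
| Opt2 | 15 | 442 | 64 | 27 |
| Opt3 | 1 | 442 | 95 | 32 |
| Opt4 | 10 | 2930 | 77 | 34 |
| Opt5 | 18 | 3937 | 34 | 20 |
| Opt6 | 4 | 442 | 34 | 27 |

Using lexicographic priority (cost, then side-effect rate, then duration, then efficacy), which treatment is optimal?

First minimize cost: best is 442, kept {Opt1, Opt2, Opt3, Opt6}.
Then minimize side-effect rate: best is 6, kept {Opt1}.

Opt1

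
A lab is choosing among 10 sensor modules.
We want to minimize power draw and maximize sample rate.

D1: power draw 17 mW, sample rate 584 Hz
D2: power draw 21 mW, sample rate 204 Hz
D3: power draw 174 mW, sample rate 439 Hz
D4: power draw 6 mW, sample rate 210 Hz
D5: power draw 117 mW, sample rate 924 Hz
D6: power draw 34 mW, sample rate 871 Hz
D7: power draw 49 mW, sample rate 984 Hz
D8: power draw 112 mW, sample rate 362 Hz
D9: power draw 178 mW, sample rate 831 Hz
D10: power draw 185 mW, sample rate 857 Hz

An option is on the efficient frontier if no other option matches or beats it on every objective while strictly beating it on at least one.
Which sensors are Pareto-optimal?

D1: not dominated.
D2: dominated by D1 (power draw 17≤21, sample rate 584≥204).
D3: dominated by D1 (power draw 17≤174, sample rate 584≥439).
D4: not dominated (best power draw).
D5: dominated by D7 (power draw 49≤117, sample rate 984≥924).
D6: not dominated.
D7: not dominated (best sample rate).
D8: dominated by D1 (power draw 17≤112, sample rate 584≥362).
D9: dominated by D5 (power draw 117≤178, sample rate 924≥831).
D10: dominated by D5 (power draw 117≤185, sample rate 924≥857).

D1, D4, D6, D7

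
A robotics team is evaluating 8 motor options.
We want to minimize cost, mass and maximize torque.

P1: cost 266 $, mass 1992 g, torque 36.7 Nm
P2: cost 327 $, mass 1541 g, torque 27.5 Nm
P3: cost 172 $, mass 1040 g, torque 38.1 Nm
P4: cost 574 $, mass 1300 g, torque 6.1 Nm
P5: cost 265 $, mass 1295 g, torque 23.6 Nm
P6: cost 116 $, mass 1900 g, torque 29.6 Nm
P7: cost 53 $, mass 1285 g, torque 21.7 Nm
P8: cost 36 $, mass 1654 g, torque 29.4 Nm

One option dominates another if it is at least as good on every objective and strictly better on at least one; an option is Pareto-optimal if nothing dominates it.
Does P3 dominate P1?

Yes

P3 vs P1: cost 172≤266, mass 1040≤1992, torque 38.1≥36.7 — P3 is at least as good on every objective with at least one strict improvement.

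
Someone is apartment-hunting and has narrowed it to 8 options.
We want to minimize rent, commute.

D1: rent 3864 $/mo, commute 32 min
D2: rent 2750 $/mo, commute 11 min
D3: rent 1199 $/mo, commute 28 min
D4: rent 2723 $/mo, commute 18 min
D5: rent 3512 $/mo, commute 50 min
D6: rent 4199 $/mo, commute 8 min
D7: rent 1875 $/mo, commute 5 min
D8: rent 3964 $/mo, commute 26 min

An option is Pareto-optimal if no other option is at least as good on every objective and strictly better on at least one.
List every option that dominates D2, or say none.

D7: rent 1875≤2750, commute 5≤11 — dominates D2.
Others (D1, D3, D4, D5, D6, D8) are each worse than D2 on at least one objective.

D7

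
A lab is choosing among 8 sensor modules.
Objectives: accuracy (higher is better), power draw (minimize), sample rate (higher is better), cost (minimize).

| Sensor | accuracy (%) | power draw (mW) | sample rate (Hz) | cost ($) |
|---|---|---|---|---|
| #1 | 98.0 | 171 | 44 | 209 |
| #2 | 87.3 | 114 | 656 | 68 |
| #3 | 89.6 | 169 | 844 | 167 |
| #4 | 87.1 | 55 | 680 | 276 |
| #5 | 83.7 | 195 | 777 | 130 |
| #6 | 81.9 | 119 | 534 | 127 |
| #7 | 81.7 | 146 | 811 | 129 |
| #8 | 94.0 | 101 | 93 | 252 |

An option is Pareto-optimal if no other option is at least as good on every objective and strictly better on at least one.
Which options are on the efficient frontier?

#1, #2, #3, #4, #5, #7, #8

#1: not dominated (best accuracy).
#2: not dominated (best cost).
#3: not dominated (best sample rate).
#4: not dominated (best power draw).
#5: not dominated.
#6: dominated by #2 (accuracy 87.3≥81.9, power draw 114≤119, sample rate 656≥534, cost 68≤127).
#7: not dominated.
#8: not dominated.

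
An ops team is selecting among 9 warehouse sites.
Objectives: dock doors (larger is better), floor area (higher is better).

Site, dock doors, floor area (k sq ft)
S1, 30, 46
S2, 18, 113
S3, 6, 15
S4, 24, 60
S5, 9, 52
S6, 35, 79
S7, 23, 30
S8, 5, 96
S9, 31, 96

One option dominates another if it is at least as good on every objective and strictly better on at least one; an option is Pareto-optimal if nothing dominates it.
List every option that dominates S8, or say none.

S2: dock doors 18≥5, floor area 113≥96 — dominates S8.
S9: dock doors 31≥5, floor area 96≥96 — dominates S8.
Others (S1, S3, S4, S5, S6, S7) are each worse than S8 on at least one objective.

S2, S9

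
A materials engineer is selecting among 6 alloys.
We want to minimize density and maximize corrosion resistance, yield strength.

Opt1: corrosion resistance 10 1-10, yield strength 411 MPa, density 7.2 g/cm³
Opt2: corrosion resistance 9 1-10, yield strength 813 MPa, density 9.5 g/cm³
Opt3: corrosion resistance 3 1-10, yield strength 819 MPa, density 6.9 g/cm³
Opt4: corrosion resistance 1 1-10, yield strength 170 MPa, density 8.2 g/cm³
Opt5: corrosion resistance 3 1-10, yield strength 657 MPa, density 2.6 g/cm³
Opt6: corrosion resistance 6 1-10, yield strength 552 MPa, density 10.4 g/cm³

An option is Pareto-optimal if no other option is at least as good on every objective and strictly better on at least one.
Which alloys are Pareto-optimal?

Opt1: not dominated (best corrosion resistance).
Opt2: not dominated.
Opt3: not dominated (best yield strength).
Opt4: dominated by Opt1 (corrosion resistance 10≥1, yield strength 411≥170, density 7.2≤8.2).
Opt5: not dominated (best density).
Opt6: dominated by Opt2 (corrosion resistance 9≥6, yield strength 813≥552, density 9.5≤10.4).

Opt1, Opt2, Opt3, Opt5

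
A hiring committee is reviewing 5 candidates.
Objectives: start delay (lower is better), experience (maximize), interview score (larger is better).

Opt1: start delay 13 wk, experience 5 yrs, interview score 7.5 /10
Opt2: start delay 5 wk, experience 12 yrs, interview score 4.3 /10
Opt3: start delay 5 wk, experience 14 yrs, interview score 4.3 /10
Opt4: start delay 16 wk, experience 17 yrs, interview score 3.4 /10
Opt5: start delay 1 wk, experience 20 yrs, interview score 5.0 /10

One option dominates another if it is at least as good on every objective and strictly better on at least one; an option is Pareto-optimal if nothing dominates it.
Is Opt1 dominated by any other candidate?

Opt2: worse on interview score (4.3 vs 7.5).
Opt3: worse on interview score (4.3 vs 7.5).
Opt4: worse on start delay (16 vs 13).
Opt5: worse on interview score (5.0 vs 7.5).
No option is at least as good as Opt1 on every objective and strictly better on one.

No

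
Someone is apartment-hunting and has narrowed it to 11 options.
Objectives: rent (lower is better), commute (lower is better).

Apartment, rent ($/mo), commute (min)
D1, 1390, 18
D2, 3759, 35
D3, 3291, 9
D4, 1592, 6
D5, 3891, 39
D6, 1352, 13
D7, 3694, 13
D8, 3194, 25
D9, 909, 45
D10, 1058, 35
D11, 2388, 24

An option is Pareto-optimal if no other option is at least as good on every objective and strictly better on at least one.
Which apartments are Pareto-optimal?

D4, D6, D9, D10

D1: dominated by D6 (rent 1352≤1390, commute 13≤18).
D2: dominated by D1 (rent 1390≤3759, commute 18≤35).
D3: dominated by D4 (rent 1592≤3291, commute 6≤9).
D4: not dominated (best commute).
D5: dominated by D1 (rent 1390≤3891, commute 18≤39).
D6: not dominated.
D7: dominated by D3 (rent 3291≤3694, commute 9≤13).
D8: dominated by D1 (rent 1390≤3194, commute 18≤25).
D9: not dominated (best rent).
D10: not dominated.
D11: dominated by D1 (rent 1390≤2388, commute 18≤24).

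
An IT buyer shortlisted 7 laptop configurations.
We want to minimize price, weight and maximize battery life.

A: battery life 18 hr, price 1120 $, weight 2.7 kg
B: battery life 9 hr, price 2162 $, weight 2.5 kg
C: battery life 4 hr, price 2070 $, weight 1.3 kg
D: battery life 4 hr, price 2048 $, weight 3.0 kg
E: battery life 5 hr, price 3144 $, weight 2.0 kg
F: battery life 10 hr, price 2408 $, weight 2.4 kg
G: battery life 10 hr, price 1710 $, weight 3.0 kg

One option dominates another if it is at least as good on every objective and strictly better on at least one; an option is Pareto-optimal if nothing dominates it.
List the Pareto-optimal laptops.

A: not dominated (best battery life).
B: not dominated.
C: not dominated (best weight).
D: dominated by A (battery life 18≥4, price 1120≤2048, weight 2.7≤3.0).
E: not dominated.
F: not dominated.
G: dominated by A (battery life 18≥10, price 1120≤1710, weight 2.7≤3.0).

A, B, C, E, F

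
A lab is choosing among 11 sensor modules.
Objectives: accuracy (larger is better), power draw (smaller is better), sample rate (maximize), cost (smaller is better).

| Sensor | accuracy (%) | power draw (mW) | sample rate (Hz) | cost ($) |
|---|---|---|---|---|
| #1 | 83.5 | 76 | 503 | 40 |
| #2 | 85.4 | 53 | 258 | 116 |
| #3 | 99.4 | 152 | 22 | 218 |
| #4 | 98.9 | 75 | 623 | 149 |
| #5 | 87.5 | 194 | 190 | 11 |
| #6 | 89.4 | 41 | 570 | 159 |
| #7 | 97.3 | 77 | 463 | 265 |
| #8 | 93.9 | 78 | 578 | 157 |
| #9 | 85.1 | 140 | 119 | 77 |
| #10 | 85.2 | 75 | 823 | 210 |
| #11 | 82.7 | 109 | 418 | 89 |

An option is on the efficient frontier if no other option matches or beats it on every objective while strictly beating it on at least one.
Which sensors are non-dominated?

#1: not dominated.
#2: not dominated.
#3: not dominated (best accuracy).
#4: not dominated.
#5: not dominated (best cost).
#6: not dominated (best power draw).
#7: dominated by #4 (accuracy 98.9≥97.3, power draw 75≤77, sample rate 623≥463, cost 149≤265).
#8: dominated by #4 (accuracy 98.9≥93.9, power draw 75≤78, sample rate 623≥578, cost 149≤157).
#9: not dominated.
#10: not dominated (best sample rate).
#11: dominated by #1 (accuracy 83.5≥82.7, power draw 76≤109, sample rate 503≥418, cost 40≤89).

#1, #2, #3, #4, #5, #6, #9, #10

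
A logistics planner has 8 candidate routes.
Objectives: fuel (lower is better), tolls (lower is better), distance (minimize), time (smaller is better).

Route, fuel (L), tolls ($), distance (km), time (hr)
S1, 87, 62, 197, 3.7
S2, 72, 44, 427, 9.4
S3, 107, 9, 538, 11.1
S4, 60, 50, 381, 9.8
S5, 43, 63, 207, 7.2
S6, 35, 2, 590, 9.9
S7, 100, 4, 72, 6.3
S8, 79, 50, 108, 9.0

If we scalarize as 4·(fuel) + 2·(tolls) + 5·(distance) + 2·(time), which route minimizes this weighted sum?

S1: 4·87 + 2·62 + 5·197 + 2·3.7 = 1464.4
S2: 4·72 + 2·44 + 5·427 + 2·9.4 = 2529.8
S3: 4·107 + 2·9 + 5·538 + 2·11.1 = 3158.2
S4: 4·60 + 2·50 + 5·381 + 2·9.8 = 2264.6
S5: 4·43 + 2·63 + 5·207 + 2·7.2 = 1347.4
S6: 4·35 + 2·2 + 5·590 + 2·9.9 = 3113.8
S7: 4·100 + 2·4 + 5·72 + 2·6.3 = 780.6
S8: 4·79 + 2·50 + 5·108 + 2·9.0 = 974.0
Lowest: S7 at 780.6.

S7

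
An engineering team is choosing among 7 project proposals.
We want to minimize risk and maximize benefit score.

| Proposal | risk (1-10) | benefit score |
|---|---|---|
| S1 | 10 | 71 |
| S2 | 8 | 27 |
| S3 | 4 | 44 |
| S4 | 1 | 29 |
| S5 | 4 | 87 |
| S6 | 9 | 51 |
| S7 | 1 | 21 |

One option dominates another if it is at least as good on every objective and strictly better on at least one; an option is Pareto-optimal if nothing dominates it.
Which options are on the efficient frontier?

S1: dominated by S5 (risk 4≤10, benefit score 87≥71).
S2: dominated by S3 (risk 4≤8, benefit score 44≥27).
S3: dominated by S5 (risk 4≤4, benefit score 87≥44).
S4: not dominated.
S5: not dominated (best benefit score).
S6: dominated by S5 (risk 4≤9, benefit score 87≥51).
S7: dominated by S4 (risk 1≤1, benefit score 29≥21).

S4, S5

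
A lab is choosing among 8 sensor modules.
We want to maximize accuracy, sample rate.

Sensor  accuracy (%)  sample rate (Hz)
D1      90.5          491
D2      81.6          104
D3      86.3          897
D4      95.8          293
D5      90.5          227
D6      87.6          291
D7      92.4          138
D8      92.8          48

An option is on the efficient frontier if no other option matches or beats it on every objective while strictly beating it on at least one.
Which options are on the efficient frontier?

D1: not dominated.
D2: dominated by D1 (accuracy 90.5≥81.6, sample rate 491≥104).
D3: not dominated (best sample rate).
D4: not dominated (best accuracy).
D5: dominated by D1 (accuracy 90.5≥90.5, sample rate 491≥227).
D6: dominated by D1 (accuracy 90.5≥87.6, sample rate 491≥291).
D7: dominated by D4 (accuracy 95.8≥92.4, sample rate 293≥138).
D8: dominated by D4 (accuracy 95.8≥92.8, sample rate 293≥48).

D1, D3, D4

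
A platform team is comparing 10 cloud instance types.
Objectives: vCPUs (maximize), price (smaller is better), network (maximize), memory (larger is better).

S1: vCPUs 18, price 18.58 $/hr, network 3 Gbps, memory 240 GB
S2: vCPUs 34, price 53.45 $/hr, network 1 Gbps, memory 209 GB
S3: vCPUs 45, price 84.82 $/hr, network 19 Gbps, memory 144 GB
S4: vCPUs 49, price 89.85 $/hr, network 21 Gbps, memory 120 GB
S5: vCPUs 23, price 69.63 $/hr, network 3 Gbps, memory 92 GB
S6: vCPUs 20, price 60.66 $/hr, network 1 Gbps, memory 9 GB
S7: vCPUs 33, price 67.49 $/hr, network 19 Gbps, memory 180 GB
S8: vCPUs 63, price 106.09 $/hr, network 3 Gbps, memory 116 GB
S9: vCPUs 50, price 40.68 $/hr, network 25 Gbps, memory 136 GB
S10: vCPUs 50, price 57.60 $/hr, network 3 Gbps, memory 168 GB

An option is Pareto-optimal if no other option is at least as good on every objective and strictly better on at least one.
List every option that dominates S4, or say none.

S9: vCPUs 50≥49, price 40.68≤89.85, network 25≥21, memory 136≥120 — dominates S4.
Others (S1, S2, S3, S5, S6, S7, S8, S10) are each worse than S4 on at least one objective.

S9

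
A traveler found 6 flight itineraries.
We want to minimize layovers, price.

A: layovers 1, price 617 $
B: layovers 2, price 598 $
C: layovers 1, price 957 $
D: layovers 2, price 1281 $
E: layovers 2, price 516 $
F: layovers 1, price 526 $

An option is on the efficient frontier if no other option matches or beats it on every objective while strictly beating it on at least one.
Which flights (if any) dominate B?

E: layovers 2≤2, price 516≤598 — dominates B.
F: layovers 1≤2, price 526≤598 — dominates B.
Others (A, C, D) are each worse than B on at least one objective.

E, F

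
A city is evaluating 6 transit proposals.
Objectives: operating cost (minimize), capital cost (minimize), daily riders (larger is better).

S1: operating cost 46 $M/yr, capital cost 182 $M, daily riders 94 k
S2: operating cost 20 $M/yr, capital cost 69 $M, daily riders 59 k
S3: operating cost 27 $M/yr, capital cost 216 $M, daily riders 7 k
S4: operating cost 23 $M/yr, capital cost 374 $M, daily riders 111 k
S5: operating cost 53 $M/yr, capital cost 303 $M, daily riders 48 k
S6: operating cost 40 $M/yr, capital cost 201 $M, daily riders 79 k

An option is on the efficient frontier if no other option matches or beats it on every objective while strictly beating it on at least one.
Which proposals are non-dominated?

S1: not dominated.
S2: not dominated (best operating cost).
S3: dominated by S2 (operating cost 20≤27, capital cost 69≤216, daily riders 59≥7).
S4: not dominated (best daily riders).
S5: dominated by S1 (operating cost 46≤53, capital cost 182≤303, daily riders 94≥48).
S6: not dominated.

S1, S2, S4, S6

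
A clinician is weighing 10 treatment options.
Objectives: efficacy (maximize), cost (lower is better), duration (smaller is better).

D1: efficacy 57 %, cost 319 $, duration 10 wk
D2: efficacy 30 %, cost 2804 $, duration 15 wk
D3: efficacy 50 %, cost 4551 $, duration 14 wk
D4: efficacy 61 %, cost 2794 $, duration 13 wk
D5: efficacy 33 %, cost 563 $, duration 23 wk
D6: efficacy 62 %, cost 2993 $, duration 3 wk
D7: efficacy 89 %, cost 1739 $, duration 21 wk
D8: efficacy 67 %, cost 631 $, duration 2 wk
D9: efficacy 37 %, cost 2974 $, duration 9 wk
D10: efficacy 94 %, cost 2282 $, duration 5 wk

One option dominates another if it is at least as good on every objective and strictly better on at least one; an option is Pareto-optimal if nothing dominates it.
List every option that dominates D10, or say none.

none

D1: worse on efficacy (57 vs 94).
D2: worse on efficacy (30 vs 94).
D3: worse on efficacy (50 vs 94).
D4: worse on efficacy (61 vs 94).
D5: worse on efficacy (33 vs 94).
D6: worse on efficacy (62 vs 94).
D7: worse on efficacy (89 vs 94).
D8: worse on efficacy (67 vs 94).
D9: worse on efficacy (37 vs 94).
No option dominates D10.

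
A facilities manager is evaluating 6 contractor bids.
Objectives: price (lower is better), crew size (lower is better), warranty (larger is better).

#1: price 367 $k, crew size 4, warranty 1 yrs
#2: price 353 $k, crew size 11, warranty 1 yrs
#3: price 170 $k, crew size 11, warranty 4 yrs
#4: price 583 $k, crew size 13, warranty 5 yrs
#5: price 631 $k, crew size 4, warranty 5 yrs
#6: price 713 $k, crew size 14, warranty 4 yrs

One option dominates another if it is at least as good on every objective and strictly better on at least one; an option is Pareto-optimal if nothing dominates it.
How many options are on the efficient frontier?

4

#1: not dominated.
#2: dominated by #3 (price 170≤353, crew size 11≤11, warranty 4≥1).
#3: not dominated (best price).
#4: not dominated.
#5: not dominated.
#6: dominated by #3 (price 170≤713, crew size 11≤14, warranty 4≥4).
Pareto-optimal: #1, #3, #4, #5 → 4.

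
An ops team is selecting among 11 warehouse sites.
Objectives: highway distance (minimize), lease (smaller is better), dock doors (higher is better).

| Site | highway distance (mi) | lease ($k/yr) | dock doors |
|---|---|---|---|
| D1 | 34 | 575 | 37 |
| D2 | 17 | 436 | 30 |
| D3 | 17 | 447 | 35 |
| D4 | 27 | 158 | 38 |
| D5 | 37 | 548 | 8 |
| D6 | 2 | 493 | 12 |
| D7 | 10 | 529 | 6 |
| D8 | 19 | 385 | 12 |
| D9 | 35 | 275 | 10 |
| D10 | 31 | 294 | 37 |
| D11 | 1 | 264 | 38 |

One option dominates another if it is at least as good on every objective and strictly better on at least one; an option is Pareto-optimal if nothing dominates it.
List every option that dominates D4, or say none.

D1: worse on highway distance (34 vs 27).
D2: worse on lease (436 vs 158).
D3: worse on lease (447 vs 158).
D5: worse on highway distance (37 vs 27).
D6: worse on lease (493 vs 158).
D7: worse on lease (529 vs 158).
D8: worse on lease (385 vs 158).
D9: worse on highway distance (35 vs 27).
D10: worse on highway distance (31 vs 27).
D11: worse on lease (264 vs 158).
No option dominates D4.

none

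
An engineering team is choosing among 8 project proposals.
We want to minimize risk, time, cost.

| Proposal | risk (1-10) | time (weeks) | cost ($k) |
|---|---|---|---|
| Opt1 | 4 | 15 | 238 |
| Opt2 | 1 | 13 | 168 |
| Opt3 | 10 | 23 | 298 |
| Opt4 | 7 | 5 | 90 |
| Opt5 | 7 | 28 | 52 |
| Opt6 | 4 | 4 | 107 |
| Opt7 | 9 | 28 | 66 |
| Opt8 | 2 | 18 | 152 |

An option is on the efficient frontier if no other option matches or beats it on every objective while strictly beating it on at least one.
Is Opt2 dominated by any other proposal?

Opt1: worse on risk (4 vs 1).
Opt3: worse on risk (10 vs 1).
Opt4: worse on risk (7 vs 1).
Opt5: worse on risk (7 vs 1).
Opt6: worse on risk (4 vs 1).
Opt7: worse on risk (9 vs 1).
Opt8: worse on risk (2 vs 1).
No option is at least as good as Opt2 on every objective and strictly better on one.

No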